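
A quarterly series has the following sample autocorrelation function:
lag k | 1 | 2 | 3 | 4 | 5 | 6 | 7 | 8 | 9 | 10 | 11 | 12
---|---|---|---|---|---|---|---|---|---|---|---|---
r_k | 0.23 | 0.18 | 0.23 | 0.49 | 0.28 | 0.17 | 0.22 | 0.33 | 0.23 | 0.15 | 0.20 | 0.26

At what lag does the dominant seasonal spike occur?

4

The largest autocorrelation is r_4 = 0.49, with a weaker echo at lag 8 (0.33); the remaining lags stay at or below 0.28.
The dominant spike at lag 4 indicates a seasonal period of 4.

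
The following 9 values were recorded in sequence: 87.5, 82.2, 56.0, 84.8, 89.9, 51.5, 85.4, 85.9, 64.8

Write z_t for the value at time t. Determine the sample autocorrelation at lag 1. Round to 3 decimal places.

-0.398

Mean z̄ = (87.5 + 82.2 + 56.0 + 84.8 + 89.9 + 51.5 + 85.4 + 85.9 + 64.8)/9 = 76.4444
Numerator Σ_{t=1}^{8}(z_t−z̄)(z_{t+1}−z̄) = -696.8920
Denominator Σ(z_t−z̄)² = 1751.6222
r_1 = -696.8920 / 1751.6222 = -0.398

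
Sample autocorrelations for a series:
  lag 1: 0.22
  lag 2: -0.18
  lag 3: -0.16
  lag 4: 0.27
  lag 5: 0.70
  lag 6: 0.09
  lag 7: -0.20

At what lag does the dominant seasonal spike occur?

The largest autocorrelation is r_5 = 0.70; the remaining lags stay at or below 0.27.
The dominant spike at lag 5 indicates a seasonal period of 5.

5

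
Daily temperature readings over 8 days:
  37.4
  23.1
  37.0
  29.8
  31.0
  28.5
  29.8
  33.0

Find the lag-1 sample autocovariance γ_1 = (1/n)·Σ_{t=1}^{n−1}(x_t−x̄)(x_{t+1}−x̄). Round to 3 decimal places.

Mean x̄ = (37.4 + 23.1 + 37.0 + 29.8 + 31.0 + 28.5 + 29.8 + 33.0)/8 = 31.2000
Deviations: 6.2000, -8.1000, 5.8000, -1.4000, -0.2000, -2.7000, -1.4000, 1.8000
Σ_{t=1}^{7}(x_t−x̄)(x_{t+1}−x̄) = -103.2400
γ_1 = -103.2400 / 8 = -12.905

-12.905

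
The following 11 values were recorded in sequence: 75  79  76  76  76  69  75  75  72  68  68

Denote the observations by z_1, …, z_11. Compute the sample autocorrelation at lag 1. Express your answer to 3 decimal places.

0.395

Mean z̄ = (75 + 79 + 76 + 76 + 76 + 69 + 75 + 75 + 72 + 68 + 68)/11 = 73.5455
Numerator Σ_{t=1}^{10}(z_t−z̄)(z_{t+1}−z̄) = 54.7934
Denominator Σ(z_t−z̄)² = 138.7273
r_1 = 54.7934 / 138.7273 = 0.395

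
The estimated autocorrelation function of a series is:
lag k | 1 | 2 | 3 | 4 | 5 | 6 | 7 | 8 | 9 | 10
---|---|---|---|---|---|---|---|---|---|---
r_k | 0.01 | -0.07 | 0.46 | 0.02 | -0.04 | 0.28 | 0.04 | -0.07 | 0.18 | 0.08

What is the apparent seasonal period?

The largest autocorrelation is r_3 = 0.46, with weaker echoes at lags 6 (0.28) and 9 (0.18); the remaining lags stay at or below 0.08.
The dominant spike at lag 3 indicates a seasonal period of 3.

3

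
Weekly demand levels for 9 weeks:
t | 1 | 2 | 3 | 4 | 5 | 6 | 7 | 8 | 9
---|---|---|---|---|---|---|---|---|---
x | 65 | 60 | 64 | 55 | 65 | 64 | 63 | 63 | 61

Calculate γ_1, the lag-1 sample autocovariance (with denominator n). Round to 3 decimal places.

-4.117

Mean x̄ = (65 + 60 + 64 + 55 + 65 + 64 + 63 + 63 + 61)/9 = 62.2222
Σ_{t=1}^{8}(x_t−x̄)(x_{t+1}−x̄) = -37.0494
γ_1 = -37.0494 / 9 = -4.117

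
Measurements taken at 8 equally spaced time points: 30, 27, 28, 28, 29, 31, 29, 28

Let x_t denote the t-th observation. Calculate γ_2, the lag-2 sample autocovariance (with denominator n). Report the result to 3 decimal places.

-0.391

Mean x̄ = (30 + 27 + 28 + 28 + 29 + 31 + 29 + 28)/8 = 28.7500
Deviations: 1.2500, -1.7500, -0.7500, -0.7500, 0.2500, 2.2500, 0.2500, -0.7500
Σ_{t=1}^{6}(x_t−x̄)(x_{t+2}−x̄) = -3.1250
γ_2 = -3.1250 / 8 = -0.391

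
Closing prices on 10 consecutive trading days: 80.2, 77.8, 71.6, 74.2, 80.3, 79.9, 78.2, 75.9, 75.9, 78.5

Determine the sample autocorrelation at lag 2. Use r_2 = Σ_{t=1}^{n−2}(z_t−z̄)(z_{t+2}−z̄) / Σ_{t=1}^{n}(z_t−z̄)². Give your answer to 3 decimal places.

Mean z̄ = (80.2 + 77.8 + 71.6 + 74.2 + 80.3 + 79.9 + 78.2 + 75.9 + 75.9 + 78.5)/10 = 77.2500
Numerator Σ_{t=1}^{8}(z_t−z̄)(z_{t+2}−z̄) = -47.3100
Denominator Σ(z_t−z̄)² = 72.6650
r_2 = -47.3100 / 72.6650 = -0.651

-0.651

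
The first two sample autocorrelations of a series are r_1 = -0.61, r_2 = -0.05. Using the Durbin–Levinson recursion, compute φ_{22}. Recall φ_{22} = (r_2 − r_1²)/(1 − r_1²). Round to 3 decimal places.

-0.672

φ_{22} = (r_2 − r_1²) / (1 − r_1²)
r_1² = (-0.61)² = 0.3721
Numerator = -0.05 − 0.3721 = -0.4221; denominator = 1 − 0.3721 = 0.6279
φ_{22} = -0.4221 / 0.6279 = -0.672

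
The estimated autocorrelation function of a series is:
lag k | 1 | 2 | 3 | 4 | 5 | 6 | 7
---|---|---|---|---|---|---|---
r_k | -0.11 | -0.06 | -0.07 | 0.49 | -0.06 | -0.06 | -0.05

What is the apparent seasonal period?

4

The largest autocorrelation is r_4 = 0.49; the remaining lags stay at or below -0.05.
The dominant spike at lag 4 indicates a seasonal period of 4.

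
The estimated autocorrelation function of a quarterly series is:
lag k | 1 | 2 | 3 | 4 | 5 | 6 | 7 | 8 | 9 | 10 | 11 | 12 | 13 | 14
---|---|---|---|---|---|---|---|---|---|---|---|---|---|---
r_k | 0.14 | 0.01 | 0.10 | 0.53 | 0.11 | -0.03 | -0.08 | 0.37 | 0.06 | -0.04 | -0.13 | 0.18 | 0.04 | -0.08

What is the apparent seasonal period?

4

The largest autocorrelation is r_4 = 0.53, with weaker echoes at lags 8 (0.37) and 12 (0.18); the remaining lags stay at or below 0.14.
The dominant spike at lag 4 indicates a seasonal period of 4.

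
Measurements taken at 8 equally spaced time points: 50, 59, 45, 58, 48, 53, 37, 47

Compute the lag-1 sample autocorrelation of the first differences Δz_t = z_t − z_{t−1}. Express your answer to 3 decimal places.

First differences Δz: 9, -14, 13, -10, 5, -16, 10
Mean of differences = -0.4286
Numerator Σ(Δz_t−Δz̄)(Δz_{t+1}−Δz̄) = -737.6122
Denominator Σ(Δz_t−Δz̄)² = 925.7143
r_1(Δz) = -737.6122 / 925.7143 = -0.797

-0.797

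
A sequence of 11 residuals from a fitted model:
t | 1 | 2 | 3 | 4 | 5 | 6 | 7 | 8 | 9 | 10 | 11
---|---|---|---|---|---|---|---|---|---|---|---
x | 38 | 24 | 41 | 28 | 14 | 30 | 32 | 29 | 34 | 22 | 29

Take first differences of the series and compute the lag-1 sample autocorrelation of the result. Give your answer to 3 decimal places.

-0.479

First differences Δx: -14, 17, -13, -14, 16, 2, -3, 5, -12, 7
Mean of differences = -0.9000
Numerator Σ(Δx_t−Δx̄)(Δx_{t+1}−Δx̄) = -636.6100
Denominator Σ(Δx_t−Δx̄)² = 1328.9000
r_1(Δx) = -636.6100 / 1328.9000 = -0.479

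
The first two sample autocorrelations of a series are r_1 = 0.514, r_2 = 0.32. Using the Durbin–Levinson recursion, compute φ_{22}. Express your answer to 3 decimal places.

φ_{22} = (r_2 − r_1²) / (1 − r_1²)
r_1² = (0.514)² = 0.264196
Numerator = 0.32 − 0.2642 = 0.0558; denominator = 1 − 0.2642 = 0.7358
φ_{22} = 0.0558 / 0.7358 = 0.076

0.076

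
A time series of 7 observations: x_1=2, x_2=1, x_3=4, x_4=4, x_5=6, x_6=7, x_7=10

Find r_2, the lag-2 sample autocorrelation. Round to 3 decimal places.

0.155

Mean x̄ = (2 + 1 + 4 + 4 + 6 + 7 + 10)/7 = 4.8571
Deviations from mean: -2.8571, -3.8571, -0.8571, -0.8571, 1.1429, 2.1429, 5.1429
Numerator Σ_{t=1}^{5}(x_t−x̄)(x_{t+2}−x̄) = 8.8163
Denominator Σ(x_t−x̄)² = 56.8571
r_2 = 8.8163 / 56.8571 = 0.155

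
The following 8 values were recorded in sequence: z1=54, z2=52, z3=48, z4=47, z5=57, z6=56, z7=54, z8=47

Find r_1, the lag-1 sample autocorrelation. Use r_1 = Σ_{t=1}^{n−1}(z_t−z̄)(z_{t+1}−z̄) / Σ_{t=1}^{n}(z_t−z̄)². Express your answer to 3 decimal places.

0.115

Mean z̄ = (54 + 52 + 48 + 47 + 57 + 56 + 54 + 47)/8 = 51.8750
Deviations from mean: 2.1250, 0.1250, -3.8750, -4.8750, 5.1250, 4.1250, 2.1250, -4.8750
Σ(z_t−z̄)(z_{t+1}−z̄) = (0.2656) + (-0.4844) + (18.8906) + (-24.9844) + (21.1406) + (8.7656) + (-10.3594) = 13.2344
Denominator Σ(z_t−z̄)² = 114.8750
r_1 = 13.2344 / 114.8750 = 0.115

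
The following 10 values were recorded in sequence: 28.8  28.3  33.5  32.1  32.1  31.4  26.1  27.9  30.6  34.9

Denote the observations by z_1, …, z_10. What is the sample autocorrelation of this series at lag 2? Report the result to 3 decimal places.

-0.347

Mean z̄ = (28.8 + 28.3 + 33.5 + 32.1 + 32.1 + 31.4 + 26.1 + 27.9 + 30.6 + 34.9)/10 = 30.5700
Numerator Σ_{t=1}^{8}(z_t−z̄)(z_{t+2}−z̄) = -23.6568
Denominator Σ(z_t−z̄)² = 68.1010
r_2 = -23.6568 / 68.1010 = -0.347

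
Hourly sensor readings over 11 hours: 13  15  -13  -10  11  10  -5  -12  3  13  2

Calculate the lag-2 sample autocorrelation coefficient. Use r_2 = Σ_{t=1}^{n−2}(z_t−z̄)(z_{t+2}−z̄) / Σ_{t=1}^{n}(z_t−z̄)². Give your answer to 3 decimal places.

Mean z̄ = (13 + 15 − 13 − 10 + 11 + 10 − 5 − 12 + 3 + 13 + 2)/11 = 2.4545
Numerator Σ_{t=1}^{9}(z_t−z̄)(z_{t+2}−z̄) = -874.7769
Denominator Σ(z_t−z̄)² = 1168.7273
r_2 = -874.7769 / 1168.7273 = -0.748

-0.748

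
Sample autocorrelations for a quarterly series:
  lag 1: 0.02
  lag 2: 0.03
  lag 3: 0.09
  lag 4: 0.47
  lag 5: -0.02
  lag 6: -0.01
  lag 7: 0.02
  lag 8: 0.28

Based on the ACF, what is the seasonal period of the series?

The largest autocorrelation is r_4 = 0.47, with a weaker echo at lag 8 (0.28); the remaining lags stay at or below 0.09.
The dominant spike at lag 4 indicates a seasonal period of 4.

4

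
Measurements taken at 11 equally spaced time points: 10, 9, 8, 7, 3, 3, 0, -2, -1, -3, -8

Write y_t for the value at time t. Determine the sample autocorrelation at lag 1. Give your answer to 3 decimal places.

0.653

Mean ȳ = (10 + 9 + 8 + 7 + 3 + 3 + 0 − 2 − 1 − 3 − 8)/11 = 2.3636
Numerator Σ_{t=1}^{10}(y_t−ȳ)(y_{t+1}−ȳ) = 214.6860
Denominator Σ(y_t−ȳ)² = 328.5455
r_1 = 214.6860 / 328.5455 = 0.653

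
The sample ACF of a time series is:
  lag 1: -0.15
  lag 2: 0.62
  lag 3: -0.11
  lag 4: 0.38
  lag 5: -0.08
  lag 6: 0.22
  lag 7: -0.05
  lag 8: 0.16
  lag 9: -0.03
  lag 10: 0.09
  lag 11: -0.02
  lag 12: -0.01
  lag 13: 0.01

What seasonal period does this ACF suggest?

2

The largest autocorrelation is r_2 = 0.62, with weaker echoes at lags 4 (0.38), 6 (0.22) and 8 (0.16); the remaining lags stay at or below 0.09.
The dominant spike at lag 2 indicates a seasonal period of 2.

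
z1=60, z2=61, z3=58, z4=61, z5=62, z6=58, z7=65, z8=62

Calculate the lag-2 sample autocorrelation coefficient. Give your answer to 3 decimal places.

Mean z̄ = (60 + 61 + 58 + 61 + 62 + 58 + 65 + 62)/8 = 60.8750
Deviations from mean: -0.8750, 0.1250, -2.8750, 0.1250, 1.1250, -2.8750, 4.1250, 1.1250
Numerator Σ_{t=1}^{6}(z_t−z̄)(z_{t+2}−z̄) = 0.3438
Denominator Σ(z_t−z̄)² = 36.8750
r_2 = 0.3438 / 36.8750 = 0.009

0.009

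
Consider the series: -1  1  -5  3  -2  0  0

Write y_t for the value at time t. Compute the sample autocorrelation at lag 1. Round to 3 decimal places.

Mean ȳ = (-1 + 1 − 5 + 3 − 2 + 0 + 0)/7 = -0.5714
Deviations from mean: -0.4286, 1.5714, -4.4286, 3.5714, -1.4286, 0.5714, 0.5714
Σ(y_t−ȳ)(y_{t+1}−ȳ) = (-0.6735) + (-6.9592) + (-15.8163) + (-5.1020) + (-0.8163) + (0.3265) = -29.0408
Denominator Σ(y_t−ȳ)² = 37.7143
r_1 = -29.0408 / 37.7143 = -0.770

-0.770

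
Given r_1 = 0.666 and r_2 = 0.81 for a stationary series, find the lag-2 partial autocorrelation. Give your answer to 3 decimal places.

φ_{22} = (r_2 − r_1²) / (1 − r_1²)
r_1² = (0.666)² = 0.443556
Numerator = 0.81 − 0.4436 = 0.3664; denominator = 1 − 0.4436 = 0.5564
φ_{22} = 0.3664 / 0.5564 = 0.659

0.659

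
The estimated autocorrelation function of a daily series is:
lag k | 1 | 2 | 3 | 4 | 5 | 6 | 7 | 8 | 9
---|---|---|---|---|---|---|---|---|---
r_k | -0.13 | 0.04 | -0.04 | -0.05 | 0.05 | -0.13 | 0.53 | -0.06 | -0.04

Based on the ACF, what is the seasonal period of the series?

The largest autocorrelation is r_7 = 0.53; the remaining lags stay at or below 0.05.
The dominant spike at lag 7 indicates a seasonal period of 7.

7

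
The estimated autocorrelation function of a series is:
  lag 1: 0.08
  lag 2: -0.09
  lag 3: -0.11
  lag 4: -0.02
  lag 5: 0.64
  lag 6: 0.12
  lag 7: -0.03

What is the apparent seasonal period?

The largest autocorrelation is r_5 = 0.64; the remaining lags stay at or below 0.12.
The dominant spike at lag 5 indicates a seasonal period of 5.

5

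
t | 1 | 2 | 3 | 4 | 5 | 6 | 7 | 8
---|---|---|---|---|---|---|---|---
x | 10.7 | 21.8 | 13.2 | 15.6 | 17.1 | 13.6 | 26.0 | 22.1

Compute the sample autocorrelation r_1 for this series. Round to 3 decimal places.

-0.160

Mean x̄ = (10.7 + 21.8 + 13.2 + 15.6 + 17.1 + 13.6 + 26.0 + 22.1)/8 = 17.5125
Σ(x_t−x̄)(x_{t+1}−x̄) = (-29.2086) + (-18.4898) + (8.2477) + (0.7889) + (1.6139) + (-33.2073) + (38.9364) = -31.3189
Denominator Σ(x_t−x̄)² = 195.6088
r_1 = -31.3189 / 195.6088 = -0.160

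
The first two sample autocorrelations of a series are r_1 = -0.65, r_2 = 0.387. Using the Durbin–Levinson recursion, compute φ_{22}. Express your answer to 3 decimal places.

φ_{22} = (r_2 − r_1²) / (1 − r_1²)
r_1² = (-0.65)² = 0.4225
Numerator = 0.387 − 0.4225 = -0.0355; denominator = 1 − 0.4225 = 0.5775
φ_{22} = -0.0355 / 0.5775 = -0.061

-0.061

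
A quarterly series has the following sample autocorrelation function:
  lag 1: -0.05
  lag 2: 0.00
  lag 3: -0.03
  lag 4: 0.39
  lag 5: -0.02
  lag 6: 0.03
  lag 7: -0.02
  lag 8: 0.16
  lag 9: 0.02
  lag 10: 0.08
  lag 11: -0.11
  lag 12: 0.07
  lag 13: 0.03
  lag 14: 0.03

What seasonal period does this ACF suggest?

4

The largest autocorrelation is r_4 = 0.39, with a weaker echo at lag 8 (0.16); the remaining lags stay at or below 0.08.
The dominant spike at lag 4 indicates a seasonal period of 4.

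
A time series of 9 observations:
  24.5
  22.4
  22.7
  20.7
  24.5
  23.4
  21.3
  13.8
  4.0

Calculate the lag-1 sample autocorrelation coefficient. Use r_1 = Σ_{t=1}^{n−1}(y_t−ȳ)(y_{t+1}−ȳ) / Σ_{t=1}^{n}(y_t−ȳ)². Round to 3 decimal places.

Mean ȳ = (24.5 + 22.4 + 22.7 + 20.7 + 24.5 + 23.4 + 21.3 + 13.8 + 4.0)/9 = 19.7000
Numerator Σ_{t=1}^{8}(y_t−ȳ)(y_{t+1}−ȳ) = 135.7300
Denominator Σ(y_t−ȳ)² = 360.9200
r_1 = 135.7300 / 360.9200 = 0.376

0.376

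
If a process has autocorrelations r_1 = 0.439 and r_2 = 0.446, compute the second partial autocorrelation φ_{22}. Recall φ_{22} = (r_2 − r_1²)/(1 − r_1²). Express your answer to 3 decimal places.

φ_{22} = (r_2 − r_1²) / (1 − r_1²)
r_1² = (0.439)² = 0.192721
Numerator = 0.446 − 0.1927 = 0.2533; denominator = 1 − 0.1927 = 0.8073
φ_{22} = 0.2533 / 0.8073 = 0.314

0.314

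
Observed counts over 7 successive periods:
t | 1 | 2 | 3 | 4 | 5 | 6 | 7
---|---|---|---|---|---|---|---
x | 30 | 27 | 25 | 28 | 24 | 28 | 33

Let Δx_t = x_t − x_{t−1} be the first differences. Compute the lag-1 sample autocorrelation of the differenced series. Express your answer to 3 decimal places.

First differences Δx: -3, -2, 3, -4, 4, 5
Mean of differences = 0.5000
Numerator Σ(Δx_t−Δx̄)(Δx_{t+1}−Δx̄) = -8.7500
Denominator Σ(Δx_t−Δx̄)² = 77.5000
r_1(Δx) = -8.7500 / 77.5000 = -0.113

-0.113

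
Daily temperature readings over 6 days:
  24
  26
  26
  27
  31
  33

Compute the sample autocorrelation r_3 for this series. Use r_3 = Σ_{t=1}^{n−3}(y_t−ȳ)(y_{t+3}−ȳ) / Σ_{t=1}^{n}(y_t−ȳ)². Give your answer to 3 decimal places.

Mean ȳ = (24 + 26 + 26 + 27 + 31 + 33)/6 = 27.8333
Deviations from mean: -3.8333, -1.8333, -1.8333, -0.8333, 3.1667, 5.1667
Numerator Σ_{t=1}^{3}(y_t−ȳ)(y_{t+3}−ȳ) = -12.0833
Denominator Σ(y_t−ȳ)² = 58.8333
r_3 = -12.0833 / 58.8333 = -0.205

-0.205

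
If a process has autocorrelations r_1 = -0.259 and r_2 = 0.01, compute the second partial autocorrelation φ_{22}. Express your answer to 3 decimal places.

-0.061

φ_{22} = (r_2 − r_1²) / (1 − r_1²)
r_1² = (-0.259)² = 0.067081
Numerator = 0.01 − 0.0671 = -0.0571; denominator = 1 − 0.0671 = 0.9329
φ_{22} = -0.0571 / 0.9329 = -0.061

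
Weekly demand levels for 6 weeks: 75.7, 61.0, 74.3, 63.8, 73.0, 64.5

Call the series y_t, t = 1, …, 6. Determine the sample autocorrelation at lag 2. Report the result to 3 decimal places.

0.609

Mean ȳ = (75.7 + 61.0 + 74.3 + 63.8 + 73.0 + 64.5)/6 = 68.7167
Deviations from mean: 6.9833, -7.7167, 5.5833, -4.9167, 4.2833, -4.2167
Σ(y_t−ȳ)(y_{t+2}−ȳ) = (38.9903) + (37.9403) + (23.9153) + (20.7319) = 121.5778
Denominator Σ(y_t−ȳ)² = 199.7883
r_2 = 121.5778 / 199.7883 = 0.609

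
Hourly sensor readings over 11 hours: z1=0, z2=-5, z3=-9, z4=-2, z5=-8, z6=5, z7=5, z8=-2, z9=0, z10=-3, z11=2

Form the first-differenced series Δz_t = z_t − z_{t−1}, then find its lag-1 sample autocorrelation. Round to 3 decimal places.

First differences Δz: -5, -4, 7, -6, 13, 0, -7, 2, -3, 5
Mean of differences = 0.2000
Numerator Σ(Δz_t−Δz̄)(Δz_{t+1}−Δz̄) = -163.4400
Denominator Σ(Δz_t−Δz̄)² = 381.6000
r_1(Δz) = -163.4400 / 381.6000 = -0.428

-0.428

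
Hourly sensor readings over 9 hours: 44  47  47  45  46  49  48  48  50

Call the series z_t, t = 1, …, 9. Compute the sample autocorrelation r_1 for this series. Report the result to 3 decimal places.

0.203

Mean z̄ = (44 + 47 + 47 + 45 + 46 + 49 + 48 + 48 + 50)/9 = 47.1111
Numerator Σ_{t=1}^{8}(z_t−z̄)(z_{t+1}−z̄) = 5.8765
Denominator Σ(z_t−z̄)² = 28.8889
r_1 = 5.8765 / 28.8889 = 0.203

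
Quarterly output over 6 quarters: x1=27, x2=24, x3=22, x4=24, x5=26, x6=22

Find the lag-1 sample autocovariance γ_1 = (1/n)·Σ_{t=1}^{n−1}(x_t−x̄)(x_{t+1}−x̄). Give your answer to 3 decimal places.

Mean x̄ = (27 + 24 + 22 + 24 + 26 + 22)/6 = 24.1667
Σ_{t=1}^{5}(x_t−x̄)(x_{t+1}−x̄) = -4.0278
γ_1 = -4.0278 / 6 = -0.671

-0.671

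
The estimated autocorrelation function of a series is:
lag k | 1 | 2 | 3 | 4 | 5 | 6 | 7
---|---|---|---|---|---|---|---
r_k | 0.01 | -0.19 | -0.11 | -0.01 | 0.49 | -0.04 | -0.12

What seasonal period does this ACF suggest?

The largest autocorrelation is r_5 = 0.49; the remaining lags stay at or below 0.01.
The dominant spike at lag 5 indicates a seasonal period of 5.

5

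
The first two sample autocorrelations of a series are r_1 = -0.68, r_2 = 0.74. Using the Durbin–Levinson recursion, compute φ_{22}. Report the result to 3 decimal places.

0.516

φ_{22} = (r_2 − r_1²) / (1 − r_1²)
r_1² = (-0.68)² = 0.4624
Numerator = 0.74 − 0.4624 = 0.2776; denominator = 1 − 0.4624 = 0.5376
φ_{22} = 0.2776 / 0.5376 = 0.516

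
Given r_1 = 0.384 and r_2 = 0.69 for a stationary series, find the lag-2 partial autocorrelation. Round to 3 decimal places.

φ_{22} = (r_2 − r_1²) / (1 − r_1²)
r_1² = (0.384)² = 0.147456
Numerator = 0.69 − 0.1475 = 0.5425; denominator = 1 − 0.1475 = 0.8525
φ_{22} = 0.5425 / 0.8525 = 0.636

0.636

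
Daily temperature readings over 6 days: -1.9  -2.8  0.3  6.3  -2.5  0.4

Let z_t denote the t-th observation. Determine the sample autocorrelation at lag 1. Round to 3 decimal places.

-0.179

Mean z̄ = (-1.9 − 2.8 + 0.3 + 6.3 − 2.5 + 0.4)/6 = -0.0333
Deviations from mean: -1.8667, -2.7667, 0.3333, 6.3333, -2.4667, 0.4333
Σ(z_t−z̄)(z_{t+1}−z̄) = (5.1644) + (-0.9222) + (2.1111) + (-15.6222) + (-1.0689) = -10.3378
Denominator Σ(z_t−z̄)² = 57.6333
r_1 = -10.3378 / 57.6333 = -0.179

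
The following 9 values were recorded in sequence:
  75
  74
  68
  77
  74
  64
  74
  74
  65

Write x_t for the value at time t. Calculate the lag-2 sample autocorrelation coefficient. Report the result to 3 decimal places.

Mean x̄ = (75 + 74 + 68 + 77 + 74 + 64 + 74 + 74 + 65)/9 = 71.6667
Numerator Σ_{t=1}^{7}(x_t−x̄)(x_{t+2}−x̄) = -77.2222
Denominator Σ(x_t−x̄)² = 178.0000
r_2 = -77.2222 / 178.0000 = -0.434

-0.434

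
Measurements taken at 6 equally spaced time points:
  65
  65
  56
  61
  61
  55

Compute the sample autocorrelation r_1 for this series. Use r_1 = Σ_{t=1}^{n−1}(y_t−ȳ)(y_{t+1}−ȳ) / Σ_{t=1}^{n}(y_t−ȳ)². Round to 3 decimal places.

Mean ȳ = (65 + 65 + 56 + 61 + 61 + 55)/6 = 60.5000
Deviations from mean: 4.5000, 4.5000, -4.5000, 0.5000, 0.5000, -5.5000
Numerator Σ_{t=1}^{5}(y_t−ȳ)(y_{t+1}−ȳ) = -4.7500
Denominator Σ(y_t−ȳ)² = 91.5000
r_1 = -4.7500 / 91.5000 = -0.052

-0.052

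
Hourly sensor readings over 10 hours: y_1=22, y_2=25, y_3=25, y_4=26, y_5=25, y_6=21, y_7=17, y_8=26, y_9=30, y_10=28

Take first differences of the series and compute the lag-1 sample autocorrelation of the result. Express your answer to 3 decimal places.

0.052

First differences Δy: 3, 0, 1, -1, -4, -4, 9, 4, -2
Mean of differences = 0.6667
Numerator Σ(Δy_t−Δȳ)(Δy_{t+1}−Δȳ) = 7.2222
Denominator Σ(Δy_t−Δȳ)² = 140.0000
r_1(Δy) = 7.2222 / 140.0000 = 0.052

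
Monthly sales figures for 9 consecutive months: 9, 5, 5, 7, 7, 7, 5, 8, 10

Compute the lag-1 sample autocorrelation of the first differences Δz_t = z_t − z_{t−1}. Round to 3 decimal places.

First differences Δz: -4, 0, 2, 0, 0, -2, 3, 2
Mean of differences = 0.1250
Numerator Σ(Δz_t−Δz̄)(Δz_{t+1}−Δz̄) = -0.3906
Denominator Σ(Δz_t−Δz̄)² = 36.8750
r_1(Δz) = -0.3906 / 36.8750 = -0.011

-0.011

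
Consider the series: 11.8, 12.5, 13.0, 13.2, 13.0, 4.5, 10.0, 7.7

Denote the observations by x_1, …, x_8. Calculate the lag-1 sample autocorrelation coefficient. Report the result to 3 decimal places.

0.141

Mean x̄ = (11.8 + 12.5 + 13.0 + 13.2 + 13.0 + 4.5 + 10.0 + 7.7)/8 = 10.7125
Numerator Σ_{t=1}^{7}(x_t−x̄)(x_{t+1}−x̄) = 9.7748
Denominator Σ(x_t−x̄)² = 69.2088
r_1 = 9.7748 / 69.2088 = 0.141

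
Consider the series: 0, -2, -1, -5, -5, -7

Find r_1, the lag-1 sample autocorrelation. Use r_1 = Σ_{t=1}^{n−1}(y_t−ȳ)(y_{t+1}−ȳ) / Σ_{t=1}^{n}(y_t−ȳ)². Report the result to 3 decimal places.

Mean ȳ = (0 − 2 − 1 − 5 − 5 − 7)/6 = -3.3333
Numerator Σ_{t=1}^{5}(y_t−ȳ)(y_{t+1}−ȳ) = 12.5556
Denominator Σ(y_t−ȳ)² = 37.3333
r_1 = 12.5556 / 37.3333 = 0.336

0.336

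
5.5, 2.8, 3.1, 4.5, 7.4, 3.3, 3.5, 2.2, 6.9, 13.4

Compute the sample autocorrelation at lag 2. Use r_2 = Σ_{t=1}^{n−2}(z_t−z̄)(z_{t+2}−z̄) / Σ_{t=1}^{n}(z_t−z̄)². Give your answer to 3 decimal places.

-0.270

Mean z̄ = (5.5 + 2.8 + 3.1 + 4.5 + 7.4 + 3.3 + 3.5 + 2.2 + 6.9 + 13.4)/10 = 5.2600
Numerator Σ_{t=1}^{8}(z_t−z̄)(z_{t+2}−z̄) = -27.3452
Denominator Σ(z_t−z̄)² = 101.1840
r_2 = -27.3452 / 101.1840 = -0.270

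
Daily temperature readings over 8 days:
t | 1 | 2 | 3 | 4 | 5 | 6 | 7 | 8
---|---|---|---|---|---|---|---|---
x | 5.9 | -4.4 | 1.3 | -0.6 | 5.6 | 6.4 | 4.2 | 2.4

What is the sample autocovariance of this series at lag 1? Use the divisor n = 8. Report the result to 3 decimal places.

Mean x̄ = (5.9 − 4.4 + 1.3 − 0.6 + 5.6 + 6.4 + 4.2 + 2.4)/8 = 2.6000
Deviations: 3.3000, -7.0000, -1.3000, -3.2000, 3.0000, 3.8000, 1.6000, -0.2000
Σ_{t=1}^{7}(x_t−x̄)(x_{t+1}−x̄) = -2.2800
γ_1 = -2.2800 / 8 = -0.285

-0.285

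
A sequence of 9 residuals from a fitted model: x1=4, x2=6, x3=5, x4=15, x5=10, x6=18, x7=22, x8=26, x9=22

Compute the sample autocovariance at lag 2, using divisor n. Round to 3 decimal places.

22.433

Mean x̄ = (4 + 6 + 5 + 15 + 10 + 18 + 22 + 26 + 22)/9 = 14.2222
Σ_{t=1}^{7}(x_t−x̄)(x_{t+2}−x̄) = 201.9012
γ_2 = 201.9012 / 9 = 22.433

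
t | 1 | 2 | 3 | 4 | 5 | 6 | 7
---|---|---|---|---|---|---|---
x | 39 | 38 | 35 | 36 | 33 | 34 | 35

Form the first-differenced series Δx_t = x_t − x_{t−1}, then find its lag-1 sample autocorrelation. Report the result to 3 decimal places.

-0.420

First differences Δx: -1, -3, 1, -3, 1, 1
Mean of differences = -0.6667
Numerator Σ(Δx_t−Δx̄)(Δx_{t+1}−Δx̄) = -8.1111
Denominator Σ(Δx_t−Δx̄)² = 19.3333
r_1(Δx) = -8.1111 / 19.3333 = -0.420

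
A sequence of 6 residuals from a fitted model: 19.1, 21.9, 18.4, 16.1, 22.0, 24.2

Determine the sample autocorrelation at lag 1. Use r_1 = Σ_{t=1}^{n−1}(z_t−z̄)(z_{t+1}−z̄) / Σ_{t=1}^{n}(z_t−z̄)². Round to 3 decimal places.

0.057

Mean z̄ = (19.1 + 21.9 + 18.4 + 16.1 + 22.0 + 24.2)/6 = 20.2833
Numerator Σ_{t=1}^{5}(z_t−z̄)(z_{t+1}−z̄) = 2.4631
Denominator Σ(z_t−z̄)² = 43.3483
r_1 = 2.4631 / 43.3483 = 0.057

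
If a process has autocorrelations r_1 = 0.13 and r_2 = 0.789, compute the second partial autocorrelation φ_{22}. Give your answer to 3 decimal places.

φ_{22} = (r_2 − r_1²) / (1 − r_1²)
r_1² = (0.13)² = 0.0169
Numerator = 0.789 − 0.0169 = 0.7721; denominator = 1 − 0.0169 = 0.9831
φ_{22} = 0.7721 / 0.9831 = 0.785

0.785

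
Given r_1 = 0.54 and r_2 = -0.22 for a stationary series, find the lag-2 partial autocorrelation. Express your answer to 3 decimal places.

-0.722

φ_{22} = (r_2 − r_1²) / (1 − r_1²)
r_1² = (0.54)² = 0.2916
Numerator = -0.22 − 0.2916 = -0.5116; denominator = 1 − 0.2916 = 0.7084
φ_{22} = -0.5116 / 0.7084 = -0.722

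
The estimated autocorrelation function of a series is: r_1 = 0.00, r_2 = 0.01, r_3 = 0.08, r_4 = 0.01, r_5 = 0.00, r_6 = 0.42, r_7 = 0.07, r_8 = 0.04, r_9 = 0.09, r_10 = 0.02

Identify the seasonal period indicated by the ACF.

6

The largest autocorrelation is r_6 = 0.42; the remaining lags stay at or below 0.09.
The dominant spike at lag 6 indicates a seasonal period of 6.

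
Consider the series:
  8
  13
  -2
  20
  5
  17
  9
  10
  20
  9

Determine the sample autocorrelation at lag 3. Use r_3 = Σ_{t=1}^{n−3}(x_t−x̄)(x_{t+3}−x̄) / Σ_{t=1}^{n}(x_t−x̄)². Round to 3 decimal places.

Mean x̄ = (8 + 13 − 2 + 20 + 5 + 17 + 9 + 10 + 20 + 9)/10 = 10.9000
Numerator Σ_{t=1}^{7}(x_t−x̄)(x_{t+3}−x̄) = -70.3300
Denominator Σ(x_t−x̄)² = 424.9000
r_3 = -70.3300 / 424.9000 = -0.166

-0.166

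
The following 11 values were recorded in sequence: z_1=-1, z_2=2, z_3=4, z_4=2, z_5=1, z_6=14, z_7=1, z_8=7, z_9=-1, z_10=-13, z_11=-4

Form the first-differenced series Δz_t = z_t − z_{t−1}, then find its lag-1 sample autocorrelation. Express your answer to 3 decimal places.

First differences Δz: 3, 2, -2, -1, 13, -13, 6, -8, -12, 9
Mean of differences = -0.3000
Numerator Σ(Δz_t−Δz̄)(Δz_{t+1}−Δz̄) = -320.5900
Denominator Σ(Δz_t−Δz̄)² = 680.1000
r_1(Δz) = -320.5900 / 680.1000 = -0.471

-0.471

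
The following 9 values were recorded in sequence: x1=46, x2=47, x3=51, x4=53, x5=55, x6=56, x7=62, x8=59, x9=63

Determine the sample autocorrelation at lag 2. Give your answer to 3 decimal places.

0.376

Mean x̄ = (46 + 47 + 51 + 53 + 55 + 56 + 62 + 59 + 63)/9 = 54.6667
Σ(x_t−x̄)(x_{t+2}−x̄) = (31.7778) + (12.7778) + (-1.2222) + (-2.2222) + (2.4444) + (5.7778) + (61.1111) = 110.4444
Denominator Σ(x_t−x̄)² = 294.0000
r_2 = 110.4444 / 294.0000 = 0.376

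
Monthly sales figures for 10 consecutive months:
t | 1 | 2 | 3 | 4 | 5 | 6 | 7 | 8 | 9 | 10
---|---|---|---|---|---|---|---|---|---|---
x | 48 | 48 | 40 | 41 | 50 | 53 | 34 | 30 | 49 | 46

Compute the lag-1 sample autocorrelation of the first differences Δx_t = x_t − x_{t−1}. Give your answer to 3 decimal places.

First differences Δx: 0, -8, 1, 9, 3, -19, -4, 19, -3
Mean of differences = -0.2222
Numerator Σ(Δx_t−Δx̄)(Δx_{t+1}−Δx̄) = -85.8272
Denominator Σ(Δx_t−Δx̄)² = 901.5556
r_1(Δx) = -85.8272 / 901.5556 = -0.095

-0.095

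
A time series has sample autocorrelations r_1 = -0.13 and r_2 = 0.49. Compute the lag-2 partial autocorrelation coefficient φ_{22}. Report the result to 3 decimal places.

φ_{22} = (r_2 − r_1²) / (1 − r_1²)
r_1² = (-0.13)² = 0.0169
Numerator = 0.49 − 0.0169 = 0.4731; denominator = 1 − 0.0169 = 0.9831
φ_{22} = 0.4731 / 0.9831 = 0.481

0.481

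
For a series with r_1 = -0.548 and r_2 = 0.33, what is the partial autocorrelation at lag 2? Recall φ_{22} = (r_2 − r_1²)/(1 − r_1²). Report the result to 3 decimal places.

φ_{22} = (r_2 − r_1²) / (1 − r_1²)
r_1² = (-0.548)² = 0.300304
Numerator = 0.33 − 0.3003 = 0.0297; denominator = 1 − 0.3003 = 0.6997
φ_{22} = 0.0297 / 0.6997 = 0.042

0.042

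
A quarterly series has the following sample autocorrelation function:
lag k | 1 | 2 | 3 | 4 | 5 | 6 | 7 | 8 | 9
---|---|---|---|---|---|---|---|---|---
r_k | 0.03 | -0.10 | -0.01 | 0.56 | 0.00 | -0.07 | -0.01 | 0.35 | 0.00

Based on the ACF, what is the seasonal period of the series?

4

The largest autocorrelation is r_4 = 0.56, with a weaker echo at lag 8 (0.35); the remaining lags stay at or below 0.03.
The dominant spike at lag 4 indicates a seasonal period of 4.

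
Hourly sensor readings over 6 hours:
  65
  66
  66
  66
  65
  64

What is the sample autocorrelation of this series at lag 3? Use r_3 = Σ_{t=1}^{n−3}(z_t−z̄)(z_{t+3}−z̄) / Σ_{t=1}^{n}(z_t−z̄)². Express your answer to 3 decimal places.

-0.400

Mean z̄ = (65 + 66 + 66 + 66 + 65 + 64)/6 = 65.3333
Σ(z_t−z̄)(z_{t+3}−z̄) = (-0.2222) + (-0.2222) + (-0.8889) = -1.3333
Denominator Σ(z_t−z̄)² = 3.3333
r_3 = -1.3333 / 3.3333 = -0.400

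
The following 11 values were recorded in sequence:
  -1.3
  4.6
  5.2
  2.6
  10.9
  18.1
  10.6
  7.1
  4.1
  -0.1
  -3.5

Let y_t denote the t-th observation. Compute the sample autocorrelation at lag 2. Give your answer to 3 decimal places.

0.038

Mean ȳ = (-1.3 + 4.6 + 5.2 + 2.6 + 10.9 + 18.1 + 10.6 + 7.1 + 4.1 − 0.1 − 3.5)/11 = 5.3000
Numerator Σ_{t=1}^{9}(y_t−ȳ)(y_{t+2}−ȳ) = 14.6300
Denominator Σ(y_t−ȳ)² = 385.9200
r_2 = 14.6300 / 385.9200 = 0.038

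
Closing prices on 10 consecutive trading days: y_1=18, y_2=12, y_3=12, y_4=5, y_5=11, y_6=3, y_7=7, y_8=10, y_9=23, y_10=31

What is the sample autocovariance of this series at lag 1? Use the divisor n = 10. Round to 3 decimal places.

27.216

Mean ȳ = (18 + 12 + 12 + 5 + 11 + 3 + 7 + 10 + 23 + 31)/10 = 13.2000
Σ_{t=1}^{9}(y_t−ȳ)(y_{t+1}−ȳ) = 272.1600
γ_1 = 272.1600 / 10 = 27.216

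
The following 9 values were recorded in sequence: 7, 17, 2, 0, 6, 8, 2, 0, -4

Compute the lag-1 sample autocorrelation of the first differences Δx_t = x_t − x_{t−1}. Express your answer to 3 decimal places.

-0.335

First differences Δx: 10, -15, -2, 6, 2, -6, -2, -4
Mean of differences = -1.3750
Numerator Σ(Δx_t−Δx̄)(Δx_{t+1}−Δx̄) = -137.2656
Denominator Σ(Δx_t−Δx̄)² = 409.8750
r_1(Δx) = -137.2656 / 409.8750 = -0.335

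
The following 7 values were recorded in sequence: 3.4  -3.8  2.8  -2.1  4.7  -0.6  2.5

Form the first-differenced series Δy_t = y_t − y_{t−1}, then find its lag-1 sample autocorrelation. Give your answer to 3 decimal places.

-0.813

First differences Δy: -7.2, 6.6, -4.9, 6.8, -5.3, 3.1
Mean of differences = -0.1500
Numerator Σ(Δy_t−Δȳ)(Δy_{t+1}−Δȳ) = -165.1925
Denominator Σ(Δy_t−Δȳ)² = 203.2150
r_1(Δy) = -165.1925 / 203.2150 = -0.813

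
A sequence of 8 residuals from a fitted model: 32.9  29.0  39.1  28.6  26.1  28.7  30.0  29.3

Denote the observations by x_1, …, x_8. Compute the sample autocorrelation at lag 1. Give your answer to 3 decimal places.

-0.138

Mean x̄ = (32.9 + 29.0 + 39.1 + 28.6 + 26.1 + 28.7 + 30.0 + 29.3)/8 = 30.4625
Deviations from mean: 2.4375, -1.4625, 8.6375, -1.8625, -4.3625, -1.7625, -0.4625, -1.1625
Σ(x_t−x̄)(x_{t+1}−x̄) = (-3.5648) + (-12.6323) + (-16.0873) + (8.1252) + (7.6889) + (0.8152) + (0.5377) = -15.1177
Denominator Σ(x_t−x̄)² = 109.8588
r_1 = -15.1177 / 109.8588 = -0.138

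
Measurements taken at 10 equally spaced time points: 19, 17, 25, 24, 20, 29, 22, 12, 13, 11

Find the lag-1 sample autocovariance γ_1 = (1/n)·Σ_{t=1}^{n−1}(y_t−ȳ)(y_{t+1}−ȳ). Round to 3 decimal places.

Mean ȳ = (19 + 17 + 25 + 24 + 20 + 29 + 22 + 12 + 13 + 11)/10 = 19.2000
Σ_{t=1}^{9}(y_t−ȳ)(y_{t+1}−ȳ) = 129.9600
γ_1 = 129.9600 / 10 = 12.996

12.996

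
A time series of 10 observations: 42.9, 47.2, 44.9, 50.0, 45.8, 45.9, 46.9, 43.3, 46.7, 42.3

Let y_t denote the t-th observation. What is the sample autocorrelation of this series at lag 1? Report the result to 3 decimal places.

-0.333

Mean ȳ = (42.9 + 47.2 + 44.9 + 50.0 + 45.8 + 45.9 + 46.9 + 43.3 + 46.7 + 42.3)/10 = 45.5900
Numerator Σ_{t=1}^{9}(y_t−ȳ)(y_{t+1}−ȳ) = -16.2811
Denominator Σ(y_t−ȳ)² = 48.9090
r_1 = -16.2811 / 48.9090 = -0.333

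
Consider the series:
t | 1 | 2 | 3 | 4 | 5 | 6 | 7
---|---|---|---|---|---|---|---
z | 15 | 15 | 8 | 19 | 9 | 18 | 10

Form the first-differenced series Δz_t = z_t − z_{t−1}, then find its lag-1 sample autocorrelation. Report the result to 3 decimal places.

First differences Δz: 0, -7, 11, -10, 9, -8
Mean of differences = -0.8333
Numerator Σ(Δz_t−Δz̄)(Δz_{t+1}−Δz̄) = -347.1944
Denominator Σ(Δz_t−Δz̄)² = 410.8333
r_1(Δz) = -347.1944 / 410.8333 = -0.845

-0.845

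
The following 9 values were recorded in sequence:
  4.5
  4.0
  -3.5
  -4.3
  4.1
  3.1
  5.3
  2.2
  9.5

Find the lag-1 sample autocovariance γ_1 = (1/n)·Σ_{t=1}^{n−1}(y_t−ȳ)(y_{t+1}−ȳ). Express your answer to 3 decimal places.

Mean ȳ = (4.5 + 4.0 − 3.5 − 4.3 + 4.1 + 3.1 + 5.3 + 2.2 + 9.5)/9 = 2.7667
Σ_{t=1}^{8}(y_t−ȳ)(y_{t+1}−ȳ) = 25.3089
γ_1 = 25.3089 / 9 = 2.812

2.812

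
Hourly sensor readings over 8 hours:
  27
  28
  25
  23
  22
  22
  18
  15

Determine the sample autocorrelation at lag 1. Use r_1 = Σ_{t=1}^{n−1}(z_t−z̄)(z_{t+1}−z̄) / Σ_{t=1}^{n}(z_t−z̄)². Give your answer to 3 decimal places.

0.565

Mean z̄ = (27 + 28 + 25 + 23 + 22 + 22 + 18 + 15)/8 = 22.5000
Deviations from mean: 4.5000, 5.5000, 2.5000, 0.5000, -0.5000, -0.5000, -4.5000, -7.5000
Σ(z_t−z̄)(z_{t+1}−z̄) = (24.7500) + (13.7500) + (1.2500) + (-0.2500) + (0.2500) + (2.2500) + (33.7500) = 75.7500
Denominator Σ(z_t−z̄)² = 134.0000
r_1 = 75.7500 / 134.0000 = 0.565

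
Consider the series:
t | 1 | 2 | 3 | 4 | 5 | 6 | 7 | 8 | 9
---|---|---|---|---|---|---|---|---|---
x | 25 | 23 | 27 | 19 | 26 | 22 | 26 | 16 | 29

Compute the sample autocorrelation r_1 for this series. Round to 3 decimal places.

Mean x̄ = (25 + 23 + 27 + 19 + 26 + 22 + 26 + 16 + 29)/9 = 23.6667
Numerator Σ_{t=1}^{8}(x_t−x̄)(x_{t+1}−x̄) = -96.1111
Denominator Σ(x_t−x̄)² = 136.0000
r_1 = -96.1111 / 136.0000 = -0.707

-0.707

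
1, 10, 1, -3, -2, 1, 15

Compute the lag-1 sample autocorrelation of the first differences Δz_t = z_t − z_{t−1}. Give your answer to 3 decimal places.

0.033

First differences Δz: 9, -9, -4, 1, 3, 14
Mean of differences = 2.3333
Numerator Σ(Δz_t−Δz̄)(Δz_{t+1}−Δz̄) = 11.5556
Denominator Σ(Δz_t−Δz̄)² = 351.3333
r_1(Δz) = 11.5556 / 351.3333 = 0.033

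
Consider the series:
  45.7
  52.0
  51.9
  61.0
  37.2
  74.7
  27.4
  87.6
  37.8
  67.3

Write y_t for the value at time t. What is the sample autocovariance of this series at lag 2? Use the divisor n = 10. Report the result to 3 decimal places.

Mean ȳ = (45.7 + 52.0 + 51.9 + 61.0 + 37.2 + 74.7 + 27.4 + 87.6 + 37.8 + 67.3)/10 = 54.2600
Σ_{t=1}^{8}(y_t−ȳ)(y_{t+2}−ȳ) = 2199.5668
γ_2 = 2199.5668 / 10 = 219.957

219.957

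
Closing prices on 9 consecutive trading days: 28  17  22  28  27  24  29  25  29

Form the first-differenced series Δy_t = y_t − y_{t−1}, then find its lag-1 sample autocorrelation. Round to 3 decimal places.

-0.322

First differences Δy: -11, 5, 6, -1, -3, 5, -4, 4
Mean of differences = 0.1250
Numerator Σ(Δy_t−Δȳ)(Δy_{t+1}−Δȳ) = -80.0156
Denominator Σ(Δy_t−Δȳ)² = 248.8750
r_1(Δy) = -80.0156 / 248.8750 = -0.322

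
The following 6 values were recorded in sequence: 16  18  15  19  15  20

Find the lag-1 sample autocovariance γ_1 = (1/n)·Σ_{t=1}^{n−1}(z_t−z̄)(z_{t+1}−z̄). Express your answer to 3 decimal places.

-2.810

Mean z̄ = (16 + 18 + 15 + 19 + 15 + 20)/6 = 17.1667
Σ_{t=1}^{5}(z_t−z̄)(z_{t+1}−z̄) = -16.8611
γ_1 = -16.8611 / 6 = -2.810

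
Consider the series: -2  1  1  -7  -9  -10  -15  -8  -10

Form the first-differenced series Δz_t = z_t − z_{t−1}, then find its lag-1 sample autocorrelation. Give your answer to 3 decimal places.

First differences Δz: 3, 0, -8, -2, -1, -5, 7, -2
Mean of differences = -1.0000
Numerator Σ(Δz_t−Δz̄)(Δz_{t+1}−Δz̄) = -36.0000
Denominator Σ(Δz_t−Δz̄)² = 148.0000
r_1(Δz) = -36.0000 / 148.0000 = -0.243

-0.243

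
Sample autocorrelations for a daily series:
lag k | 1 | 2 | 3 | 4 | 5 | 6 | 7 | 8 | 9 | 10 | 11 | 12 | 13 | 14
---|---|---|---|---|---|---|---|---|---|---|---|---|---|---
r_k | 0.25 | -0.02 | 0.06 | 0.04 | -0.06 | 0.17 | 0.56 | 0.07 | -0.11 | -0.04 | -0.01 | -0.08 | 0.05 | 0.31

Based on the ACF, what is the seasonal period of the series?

The largest autocorrelation is r_7 = 0.56, with a weaker echo at lag 14 (0.31); the remaining lags stay at or below 0.25.
The dominant spike at lag 7 indicates a seasonal period of 7.

7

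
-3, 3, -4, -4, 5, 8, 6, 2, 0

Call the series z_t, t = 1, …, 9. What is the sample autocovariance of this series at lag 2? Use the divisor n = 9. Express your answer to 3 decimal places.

Mean z̄ = (-3 + 3 − 4 − 4 + 5 + 8 + 6 + 2 + 0)/9 = 1.4444
Σ_{t=1}^{7}(z_t−z̄)(z_{t+2}−z̄) = -26.0617
γ_2 = -26.0617 / 9 = -2.896

-2.896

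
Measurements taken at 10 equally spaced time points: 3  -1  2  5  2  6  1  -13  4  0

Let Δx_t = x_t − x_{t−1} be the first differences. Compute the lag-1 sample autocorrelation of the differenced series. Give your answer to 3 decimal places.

First differences Δx: -4, 3, 3, -3, 4, -5, -14, 17, -4
Mean of differences = -0.3333
Numerator Σ(Δx_t−Δx̄)(Δx_{t+1}−Δx̄) = -278.4444
Denominator Σ(Δx_t−Δx̄)² = 584.0000
r_1(Δx) = -278.4444 / 584.0000 = -0.477

-0.477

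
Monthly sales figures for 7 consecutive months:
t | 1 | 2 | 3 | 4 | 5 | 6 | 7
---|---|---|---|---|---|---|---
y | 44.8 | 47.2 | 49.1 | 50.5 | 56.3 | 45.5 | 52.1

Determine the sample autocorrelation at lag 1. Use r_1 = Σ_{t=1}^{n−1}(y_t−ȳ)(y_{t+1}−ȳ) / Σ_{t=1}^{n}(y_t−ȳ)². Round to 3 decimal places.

-0.198

Mean ȳ = (44.8 + 47.2 + 49.1 + 50.5 + 56.3 + 45.5 + 52.1)/7 = 49.3571
Deviations from mean: -4.5571, -2.1571, -0.2571, 1.1429, 6.9429, -3.8571, 2.7429
Σ(y_t−ȳ)(y_{t+1}−ȳ) = (9.8304) + (0.5547) + (-0.2939) + (7.9347) + (-26.7796) + (-10.5796) = -19.3333
Denominator Σ(y_t−ȳ)² = 97.3971
r_1 = -19.3333 / 97.3971 = -0.198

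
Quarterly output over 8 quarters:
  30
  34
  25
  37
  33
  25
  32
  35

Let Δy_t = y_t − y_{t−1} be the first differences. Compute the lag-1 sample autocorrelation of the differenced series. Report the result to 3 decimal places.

-0.517

First differences Δy: 4, -9, 12, -4, -8, 7, 3
Mean of differences = 0.7143
Numerator Σ(Δy_t−Δȳ)(Δy_{t+1}−Δȳ) = -194.0816
Denominator Σ(Δy_t−Δȳ)² = 375.4286
r_1(Δy) = -194.0816 / 375.4286 = -0.517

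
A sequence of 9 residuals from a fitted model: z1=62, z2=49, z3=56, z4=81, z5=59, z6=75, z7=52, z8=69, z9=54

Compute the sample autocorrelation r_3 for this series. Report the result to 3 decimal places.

-0.367

Mean z̄ = (62 + 49 + 56 + 81 + 59 + 75 + 52 + 69 + 54)/9 = 61.8889
Numerator Σ_{t=1}^{6}(z_t−z̄)(z_{t+3}−z̄) = -350.8148
Denominator Σ(z_t−z̄)² = 956.8889
r_3 = -350.8148 / 956.8889 = -0.367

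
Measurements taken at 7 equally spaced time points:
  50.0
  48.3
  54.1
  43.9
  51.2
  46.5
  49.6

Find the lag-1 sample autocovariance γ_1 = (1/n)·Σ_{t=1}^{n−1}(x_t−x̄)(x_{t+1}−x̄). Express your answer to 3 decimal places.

-6.917

Mean x̄ = (50.0 + 48.3 + 54.1 + 43.9 + 51.2 + 46.5 + 49.6)/7 = 49.0857
Σ_{t=1}^{6}(x_t−x̄)(x_{t+1}−x̄) = -48.4216
γ_1 = -48.4216 / 7 = -6.917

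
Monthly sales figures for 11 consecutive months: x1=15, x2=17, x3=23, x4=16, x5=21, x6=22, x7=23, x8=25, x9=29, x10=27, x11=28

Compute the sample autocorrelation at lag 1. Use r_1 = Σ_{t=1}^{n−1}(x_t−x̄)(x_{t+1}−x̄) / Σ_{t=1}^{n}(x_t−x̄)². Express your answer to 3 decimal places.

0.508

Mean x̄ = (15 + 17 + 23 + 16 + 21 + 22 + 23 + 25 + 29 + 27 + 28)/11 = 22.3636
Numerator Σ_{t=1}^{10}(x_t−x̄)(x_{t+1}−x̄) = 117.0496
Denominator Σ(x_t−x̄)² = 230.5455
r_1 = 117.0496 / 230.5455 = 0.508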